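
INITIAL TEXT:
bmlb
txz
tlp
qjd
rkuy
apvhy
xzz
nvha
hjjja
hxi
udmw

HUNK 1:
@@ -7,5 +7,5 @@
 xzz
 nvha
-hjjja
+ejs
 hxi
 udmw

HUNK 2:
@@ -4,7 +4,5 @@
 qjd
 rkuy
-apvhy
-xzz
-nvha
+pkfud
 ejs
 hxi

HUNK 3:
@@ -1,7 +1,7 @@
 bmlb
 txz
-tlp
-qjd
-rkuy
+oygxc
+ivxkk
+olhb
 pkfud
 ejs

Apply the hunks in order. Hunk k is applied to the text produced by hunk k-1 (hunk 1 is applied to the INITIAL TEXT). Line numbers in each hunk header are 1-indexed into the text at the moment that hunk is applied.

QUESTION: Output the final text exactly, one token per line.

Hunk 1: at line 7 remove [hjjja] add [ejs] -> 11 lines: bmlb txz tlp qjd rkuy apvhy xzz nvha ejs hxi udmw
Hunk 2: at line 4 remove [apvhy,xzz,nvha] add [pkfud] -> 9 lines: bmlb txz tlp qjd rkuy pkfud ejs hxi udmw
Hunk 3: at line 1 remove [tlp,qjd,rkuy] add [oygxc,ivxkk,olhb] -> 9 lines: bmlb txz oygxc ivxkk olhb pkfud ejs hxi udmw

Answer: bmlb
txz
oygxc
ivxkk
olhb
pkfud
ejs
hxi
udmw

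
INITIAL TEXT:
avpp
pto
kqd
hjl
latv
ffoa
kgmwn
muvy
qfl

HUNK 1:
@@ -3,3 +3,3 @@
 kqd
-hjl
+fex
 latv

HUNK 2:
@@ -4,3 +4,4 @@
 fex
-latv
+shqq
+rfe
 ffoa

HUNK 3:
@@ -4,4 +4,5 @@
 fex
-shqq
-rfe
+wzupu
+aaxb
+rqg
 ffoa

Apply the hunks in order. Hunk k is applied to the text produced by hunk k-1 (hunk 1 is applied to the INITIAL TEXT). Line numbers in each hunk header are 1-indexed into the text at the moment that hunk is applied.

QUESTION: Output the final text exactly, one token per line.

Hunk 1: at line 3 remove [hjl] add [fex] -> 9 lines: avpp pto kqd fex latv ffoa kgmwn muvy qfl
Hunk 2: at line 4 remove [latv] add [shqq,rfe] -> 10 lines: avpp pto kqd fex shqq rfe ffoa kgmwn muvy qfl
Hunk 3: at line 4 remove [shqq,rfe] add [wzupu,aaxb,rqg] -> 11 lines: avpp pto kqd fex wzupu aaxb rqg ffoa kgmwn muvy qfl

Answer: avpp
pto
kqd
fex
wzupu
aaxb
rqg
ffoa
kgmwn
muvy
qfl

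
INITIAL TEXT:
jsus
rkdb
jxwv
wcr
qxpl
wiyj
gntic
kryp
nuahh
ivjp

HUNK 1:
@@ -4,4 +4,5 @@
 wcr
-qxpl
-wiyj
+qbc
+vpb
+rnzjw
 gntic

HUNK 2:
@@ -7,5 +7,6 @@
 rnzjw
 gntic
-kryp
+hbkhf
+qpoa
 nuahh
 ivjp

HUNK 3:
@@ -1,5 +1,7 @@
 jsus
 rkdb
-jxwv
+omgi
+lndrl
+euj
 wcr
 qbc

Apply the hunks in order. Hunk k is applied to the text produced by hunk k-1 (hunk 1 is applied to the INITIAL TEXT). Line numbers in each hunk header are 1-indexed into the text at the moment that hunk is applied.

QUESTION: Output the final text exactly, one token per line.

Hunk 1: at line 4 remove [qxpl,wiyj] add [qbc,vpb,rnzjw] -> 11 lines: jsus rkdb jxwv wcr qbc vpb rnzjw gntic kryp nuahh ivjp
Hunk 2: at line 7 remove [kryp] add [hbkhf,qpoa] -> 12 lines: jsus rkdb jxwv wcr qbc vpb rnzjw gntic hbkhf qpoa nuahh ivjp
Hunk 3: at line 1 remove [jxwv] add [omgi,lndrl,euj] -> 14 lines: jsus rkdb omgi lndrl euj wcr qbc vpb rnzjw gntic hbkhf qpoa nuahh ivjp

Answer: jsus
rkdb
omgi
lndrl
euj
wcr
qbc
vpb
rnzjw
gntic
hbkhf
qpoa
nuahh
ivjp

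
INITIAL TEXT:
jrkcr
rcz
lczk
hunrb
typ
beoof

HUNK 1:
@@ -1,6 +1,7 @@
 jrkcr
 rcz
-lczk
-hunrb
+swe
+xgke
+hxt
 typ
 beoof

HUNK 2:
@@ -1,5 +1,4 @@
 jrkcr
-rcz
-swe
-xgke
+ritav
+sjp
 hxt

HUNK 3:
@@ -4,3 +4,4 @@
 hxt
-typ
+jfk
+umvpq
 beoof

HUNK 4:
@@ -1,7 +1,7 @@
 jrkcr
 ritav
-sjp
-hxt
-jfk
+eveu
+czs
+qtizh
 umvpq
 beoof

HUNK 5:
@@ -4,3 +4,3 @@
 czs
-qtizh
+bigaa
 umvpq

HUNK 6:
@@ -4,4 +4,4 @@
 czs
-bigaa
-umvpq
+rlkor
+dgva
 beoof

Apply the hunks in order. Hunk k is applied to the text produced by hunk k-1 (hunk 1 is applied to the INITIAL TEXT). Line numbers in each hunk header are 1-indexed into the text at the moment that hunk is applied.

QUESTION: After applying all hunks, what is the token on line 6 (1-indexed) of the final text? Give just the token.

Answer: dgva

Derivation:
Hunk 1: at line 1 remove [lczk,hunrb] add [swe,xgke,hxt] -> 7 lines: jrkcr rcz swe xgke hxt typ beoof
Hunk 2: at line 1 remove [rcz,swe,xgke] add [ritav,sjp] -> 6 lines: jrkcr ritav sjp hxt typ beoof
Hunk 3: at line 4 remove [typ] add [jfk,umvpq] -> 7 lines: jrkcr ritav sjp hxt jfk umvpq beoof
Hunk 4: at line 1 remove [sjp,hxt,jfk] add [eveu,czs,qtizh] -> 7 lines: jrkcr ritav eveu czs qtizh umvpq beoof
Hunk 5: at line 4 remove [qtizh] add [bigaa] -> 7 lines: jrkcr ritav eveu czs bigaa umvpq beoof
Hunk 6: at line 4 remove [bigaa,umvpq] add [rlkor,dgva] -> 7 lines: jrkcr ritav eveu czs rlkor dgva beoof
Final line 6: dgva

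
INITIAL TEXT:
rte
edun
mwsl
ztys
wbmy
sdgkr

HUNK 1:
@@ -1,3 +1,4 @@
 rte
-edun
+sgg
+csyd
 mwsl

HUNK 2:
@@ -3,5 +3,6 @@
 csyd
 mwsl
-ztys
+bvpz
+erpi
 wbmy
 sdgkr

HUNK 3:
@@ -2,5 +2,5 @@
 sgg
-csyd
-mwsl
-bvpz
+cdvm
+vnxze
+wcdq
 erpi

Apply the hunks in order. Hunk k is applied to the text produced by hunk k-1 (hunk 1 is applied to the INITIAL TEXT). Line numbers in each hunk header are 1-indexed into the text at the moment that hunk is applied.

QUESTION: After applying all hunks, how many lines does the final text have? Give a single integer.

Hunk 1: at line 1 remove [edun] add [sgg,csyd] -> 7 lines: rte sgg csyd mwsl ztys wbmy sdgkr
Hunk 2: at line 3 remove [ztys] add [bvpz,erpi] -> 8 lines: rte sgg csyd mwsl bvpz erpi wbmy sdgkr
Hunk 3: at line 2 remove [csyd,mwsl,bvpz] add [cdvm,vnxze,wcdq] -> 8 lines: rte sgg cdvm vnxze wcdq erpi wbmy sdgkr
Final line count: 8

Answer: 8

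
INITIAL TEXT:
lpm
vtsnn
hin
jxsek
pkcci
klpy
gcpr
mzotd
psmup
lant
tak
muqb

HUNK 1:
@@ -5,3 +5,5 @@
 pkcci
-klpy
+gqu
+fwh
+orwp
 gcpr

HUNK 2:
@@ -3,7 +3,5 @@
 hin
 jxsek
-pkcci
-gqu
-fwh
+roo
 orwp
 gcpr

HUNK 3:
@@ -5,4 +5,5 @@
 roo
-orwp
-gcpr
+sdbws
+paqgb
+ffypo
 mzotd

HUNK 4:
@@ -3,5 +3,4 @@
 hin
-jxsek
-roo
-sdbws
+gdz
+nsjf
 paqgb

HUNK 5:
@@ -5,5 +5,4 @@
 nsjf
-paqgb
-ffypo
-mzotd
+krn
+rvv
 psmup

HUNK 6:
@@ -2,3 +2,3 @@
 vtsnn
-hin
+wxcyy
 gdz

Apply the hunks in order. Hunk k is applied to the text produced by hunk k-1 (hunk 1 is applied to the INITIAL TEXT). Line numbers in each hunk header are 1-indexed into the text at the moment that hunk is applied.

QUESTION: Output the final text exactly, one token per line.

Answer: lpm
vtsnn
wxcyy
gdz
nsjf
krn
rvv
psmup
lant
tak
muqb

Derivation:
Hunk 1: at line 5 remove [klpy] add [gqu,fwh,orwp] -> 14 lines: lpm vtsnn hin jxsek pkcci gqu fwh orwp gcpr mzotd psmup lant tak muqb
Hunk 2: at line 3 remove [pkcci,gqu,fwh] add [roo] -> 12 lines: lpm vtsnn hin jxsek roo orwp gcpr mzotd psmup lant tak muqb
Hunk 3: at line 5 remove [orwp,gcpr] add [sdbws,paqgb,ffypo] -> 13 lines: lpm vtsnn hin jxsek roo sdbws paqgb ffypo mzotd psmup lant tak muqb
Hunk 4: at line 3 remove [jxsek,roo,sdbws] add [gdz,nsjf] -> 12 lines: lpm vtsnn hin gdz nsjf paqgb ffypo mzotd psmup lant tak muqb
Hunk 5: at line 5 remove [paqgb,ffypo,mzotd] add [krn,rvv] -> 11 lines: lpm vtsnn hin gdz nsjf krn rvv psmup lant tak muqb
Hunk 6: at line 2 remove [hin] add [wxcyy] -> 11 lines: lpm vtsnn wxcyy gdz nsjf krn rvv psmup lant tak muqb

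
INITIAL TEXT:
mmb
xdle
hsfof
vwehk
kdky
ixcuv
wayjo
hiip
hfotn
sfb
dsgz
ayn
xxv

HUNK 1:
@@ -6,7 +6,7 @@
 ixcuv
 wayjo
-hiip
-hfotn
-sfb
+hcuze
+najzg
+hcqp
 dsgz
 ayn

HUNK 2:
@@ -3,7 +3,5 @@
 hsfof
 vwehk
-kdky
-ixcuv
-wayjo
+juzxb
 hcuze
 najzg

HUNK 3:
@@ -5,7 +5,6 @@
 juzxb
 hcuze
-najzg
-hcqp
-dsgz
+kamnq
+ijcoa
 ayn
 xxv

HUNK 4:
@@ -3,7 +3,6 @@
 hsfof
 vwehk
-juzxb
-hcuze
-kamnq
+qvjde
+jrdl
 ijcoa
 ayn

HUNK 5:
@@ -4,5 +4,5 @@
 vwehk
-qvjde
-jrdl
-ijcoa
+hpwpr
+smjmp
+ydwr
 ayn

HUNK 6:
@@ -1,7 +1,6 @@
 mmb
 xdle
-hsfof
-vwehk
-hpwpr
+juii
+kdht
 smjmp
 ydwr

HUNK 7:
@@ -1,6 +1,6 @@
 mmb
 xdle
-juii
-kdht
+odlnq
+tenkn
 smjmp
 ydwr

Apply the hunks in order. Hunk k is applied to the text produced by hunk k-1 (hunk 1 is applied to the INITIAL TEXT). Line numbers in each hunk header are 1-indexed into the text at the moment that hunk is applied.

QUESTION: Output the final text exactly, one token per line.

Hunk 1: at line 6 remove [hiip,hfotn,sfb] add [hcuze,najzg,hcqp] -> 13 lines: mmb xdle hsfof vwehk kdky ixcuv wayjo hcuze najzg hcqp dsgz ayn xxv
Hunk 2: at line 3 remove [kdky,ixcuv,wayjo] add [juzxb] -> 11 lines: mmb xdle hsfof vwehk juzxb hcuze najzg hcqp dsgz ayn xxv
Hunk 3: at line 5 remove [najzg,hcqp,dsgz] add [kamnq,ijcoa] -> 10 lines: mmb xdle hsfof vwehk juzxb hcuze kamnq ijcoa ayn xxv
Hunk 4: at line 3 remove [juzxb,hcuze,kamnq] add [qvjde,jrdl] -> 9 lines: mmb xdle hsfof vwehk qvjde jrdl ijcoa ayn xxv
Hunk 5: at line 4 remove [qvjde,jrdl,ijcoa] add [hpwpr,smjmp,ydwr] -> 9 lines: mmb xdle hsfof vwehk hpwpr smjmp ydwr ayn xxv
Hunk 6: at line 1 remove [hsfof,vwehk,hpwpr] add [juii,kdht] -> 8 lines: mmb xdle juii kdht smjmp ydwr ayn xxv
Hunk 7: at line 1 remove [juii,kdht] add [odlnq,tenkn] -> 8 lines: mmb xdle odlnq tenkn smjmp ydwr ayn xxv

Answer: mmb
xdle
odlnq
tenkn
smjmp
ydwr
ayn
xxv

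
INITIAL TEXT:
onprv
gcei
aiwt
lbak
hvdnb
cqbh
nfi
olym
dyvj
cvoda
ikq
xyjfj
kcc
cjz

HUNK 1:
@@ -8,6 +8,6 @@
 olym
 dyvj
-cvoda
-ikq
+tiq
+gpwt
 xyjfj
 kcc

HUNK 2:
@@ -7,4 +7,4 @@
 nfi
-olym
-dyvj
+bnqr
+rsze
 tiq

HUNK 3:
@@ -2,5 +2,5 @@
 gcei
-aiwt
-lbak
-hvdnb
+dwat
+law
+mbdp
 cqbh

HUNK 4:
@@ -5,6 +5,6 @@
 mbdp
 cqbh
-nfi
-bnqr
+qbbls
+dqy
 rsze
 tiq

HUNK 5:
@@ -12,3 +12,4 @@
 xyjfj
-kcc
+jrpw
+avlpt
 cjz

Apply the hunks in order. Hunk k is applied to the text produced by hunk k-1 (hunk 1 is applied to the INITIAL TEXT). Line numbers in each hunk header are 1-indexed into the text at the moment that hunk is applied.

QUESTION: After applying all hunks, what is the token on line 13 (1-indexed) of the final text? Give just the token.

Hunk 1: at line 8 remove [cvoda,ikq] add [tiq,gpwt] -> 14 lines: onprv gcei aiwt lbak hvdnb cqbh nfi olym dyvj tiq gpwt xyjfj kcc cjz
Hunk 2: at line 7 remove [olym,dyvj] add [bnqr,rsze] -> 14 lines: onprv gcei aiwt lbak hvdnb cqbh nfi bnqr rsze tiq gpwt xyjfj kcc cjz
Hunk 3: at line 2 remove [aiwt,lbak,hvdnb] add [dwat,law,mbdp] -> 14 lines: onprv gcei dwat law mbdp cqbh nfi bnqr rsze tiq gpwt xyjfj kcc cjz
Hunk 4: at line 5 remove [nfi,bnqr] add [qbbls,dqy] -> 14 lines: onprv gcei dwat law mbdp cqbh qbbls dqy rsze tiq gpwt xyjfj kcc cjz
Hunk 5: at line 12 remove [kcc] add [jrpw,avlpt] -> 15 lines: onprv gcei dwat law mbdp cqbh qbbls dqy rsze tiq gpwt xyjfj jrpw avlpt cjz
Final line 13: jrpw

Answer: jrpw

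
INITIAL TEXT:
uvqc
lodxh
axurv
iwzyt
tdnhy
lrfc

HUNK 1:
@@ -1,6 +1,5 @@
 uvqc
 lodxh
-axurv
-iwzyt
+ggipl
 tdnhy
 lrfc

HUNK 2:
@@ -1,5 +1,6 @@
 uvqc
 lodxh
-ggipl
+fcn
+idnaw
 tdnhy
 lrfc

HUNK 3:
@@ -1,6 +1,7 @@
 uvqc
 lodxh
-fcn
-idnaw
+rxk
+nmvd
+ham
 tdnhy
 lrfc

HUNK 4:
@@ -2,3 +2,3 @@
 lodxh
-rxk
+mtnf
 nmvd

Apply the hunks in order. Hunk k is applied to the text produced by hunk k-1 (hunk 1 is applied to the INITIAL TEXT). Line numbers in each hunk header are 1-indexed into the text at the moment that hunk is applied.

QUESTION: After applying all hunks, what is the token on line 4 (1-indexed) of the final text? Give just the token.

Hunk 1: at line 1 remove [axurv,iwzyt] add [ggipl] -> 5 lines: uvqc lodxh ggipl tdnhy lrfc
Hunk 2: at line 1 remove [ggipl] add [fcn,idnaw] -> 6 lines: uvqc lodxh fcn idnaw tdnhy lrfc
Hunk 3: at line 1 remove [fcn,idnaw] add [rxk,nmvd,ham] -> 7 lines: uvqc lodxh rxk nmvd ham tdnhy lrfc
Hunk 4: at line 2 remove [rxk] add [mtnf] -> 7 lines: uvqc lodxh mtnf nmvd ham tdnhy lrfc
Final line 4: nmvd

Answer: nmvd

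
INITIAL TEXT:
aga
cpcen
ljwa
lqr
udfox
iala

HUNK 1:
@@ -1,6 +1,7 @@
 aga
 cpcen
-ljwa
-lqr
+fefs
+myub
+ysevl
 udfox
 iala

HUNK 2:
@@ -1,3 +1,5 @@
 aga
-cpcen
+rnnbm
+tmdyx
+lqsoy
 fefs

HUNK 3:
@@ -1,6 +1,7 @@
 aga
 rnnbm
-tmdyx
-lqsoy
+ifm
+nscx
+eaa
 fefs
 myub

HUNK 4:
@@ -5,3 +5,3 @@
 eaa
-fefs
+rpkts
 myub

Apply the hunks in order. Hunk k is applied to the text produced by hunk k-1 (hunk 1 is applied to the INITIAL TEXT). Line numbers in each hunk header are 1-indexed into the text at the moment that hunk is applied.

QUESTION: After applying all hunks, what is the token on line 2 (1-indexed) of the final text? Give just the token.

Hunk 1: at line 1 remove [ljwa,lqr] add [fefs,myub,ysevl] -> 7 lines: aga cpcen fefs myub ysevl udfox iala
Hunk 2: at line 1 remove [cpcen] add [rnnbm,tmdyx,lqsoy] -> 9 lines: aga rnnbm tmdyx lqsoy fefs myub ysevl udfox iala
Hunk 3: at line 1 remove [tmdyx,lqsoy] add [ifm,nscx,eaa] -> 10 lines: aga rnnbm ifm nscx eaa fefs myub ysevl udfox iala
Hunk 4: at line 5 remove [fefs] add [rpkts] -> 10 lines: aga rnnbm ifm nscx eaa rpkts myub ysevl udfox iala
Final line 2: rnnbm

Answer: rnnbm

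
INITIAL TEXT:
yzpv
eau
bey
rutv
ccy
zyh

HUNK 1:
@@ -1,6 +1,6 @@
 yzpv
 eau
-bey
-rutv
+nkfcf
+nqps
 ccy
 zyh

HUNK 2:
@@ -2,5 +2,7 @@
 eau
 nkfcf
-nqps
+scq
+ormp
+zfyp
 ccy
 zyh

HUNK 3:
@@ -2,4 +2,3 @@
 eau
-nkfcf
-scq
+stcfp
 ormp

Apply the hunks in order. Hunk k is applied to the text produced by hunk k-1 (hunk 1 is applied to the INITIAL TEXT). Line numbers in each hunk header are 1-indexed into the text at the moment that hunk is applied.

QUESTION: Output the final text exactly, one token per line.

Hunk 1: at line 1 remove [bey,rutv] add [nkfcf,nqps] -> 6 lines: yzpv eau nkfcf nqps ccy zyh
Hunk 2: at line 2 remove [nqps] add [scq,ormp,zfyp] -> 8 lines: yzpv eau nkfcf scq ormp zfyp ccy zyh
Hunk 3: at line 2 remove [nkfcf,scq] add [stcfp] -> 7 lines: yzpv eau stcfp ormp zfyp ccy zyh

Answer: yzpv
eau
stcfp
ormp
zfyp
ccy
zyh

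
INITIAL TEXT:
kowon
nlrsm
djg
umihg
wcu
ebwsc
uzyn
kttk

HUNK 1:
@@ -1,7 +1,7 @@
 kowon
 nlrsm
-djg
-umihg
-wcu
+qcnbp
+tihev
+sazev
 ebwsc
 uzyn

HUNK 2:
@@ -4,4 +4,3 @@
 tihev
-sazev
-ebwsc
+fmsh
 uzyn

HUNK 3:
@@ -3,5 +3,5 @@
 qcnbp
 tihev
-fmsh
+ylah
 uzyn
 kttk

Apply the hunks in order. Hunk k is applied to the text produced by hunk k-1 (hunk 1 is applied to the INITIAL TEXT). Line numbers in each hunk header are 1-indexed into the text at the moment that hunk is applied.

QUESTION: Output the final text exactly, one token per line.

Answer: kowon
nlrsm
qcnbp
tihev
ylah
uzyn
kttk

Derivation:
Hunk 1: at line 1 remove [djg,umihg,wcu] add [qcnbp,tihev,sazev] -> 8 lines: kowon nlrsm qcnbp tihev sazev ebwsc uzyn kttk
Hunk 2: at line 4 remove [sazev,ebwsc] add [fmsh] -> 7 lines: kowon nlrsm qcnbp tihev fmsh uzyn kttk
Hunk 3: at line 3 remove [fmsh] add [ylah] -> 7 lines: kowon nlrsm qcnbp tihev ylah uzyn kttk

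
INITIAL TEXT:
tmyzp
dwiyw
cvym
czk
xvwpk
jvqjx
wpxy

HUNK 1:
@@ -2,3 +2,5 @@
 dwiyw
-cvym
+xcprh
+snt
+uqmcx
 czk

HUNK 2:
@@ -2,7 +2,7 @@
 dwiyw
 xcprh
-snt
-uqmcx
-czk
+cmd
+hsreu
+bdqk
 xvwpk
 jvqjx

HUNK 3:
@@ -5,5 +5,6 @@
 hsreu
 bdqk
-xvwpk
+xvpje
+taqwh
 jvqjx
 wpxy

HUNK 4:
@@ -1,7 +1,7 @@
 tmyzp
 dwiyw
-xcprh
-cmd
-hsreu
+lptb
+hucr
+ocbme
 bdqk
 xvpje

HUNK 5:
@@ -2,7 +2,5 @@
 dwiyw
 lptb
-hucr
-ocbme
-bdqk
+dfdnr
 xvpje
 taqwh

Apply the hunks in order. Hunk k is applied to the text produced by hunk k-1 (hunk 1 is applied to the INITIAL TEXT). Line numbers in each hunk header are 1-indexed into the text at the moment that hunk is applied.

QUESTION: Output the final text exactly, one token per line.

Answer: tmyzp
dwiyw
lptb
dfdnr
xvpje
taqwh
jvqjx
wpxy

Derivation:
Hunk 1: at line 2 remove [cvym] add [xcprh,snt,uqmcx] -> 9 lines: tmyzp dwiyw xcprh snt uqmcx czk xvwpk jvqjx wpxy
Hunk 2: at line 2 remove [snt,uqmcx,czk] add [cmd,hsreu,bdqk] -> 9 lines: tmyzp dwiyw xcprh cmd hsreu bdqk xvwpk jvqjx wpxy
Hunk 3: at line 5 remove [xvwpk] add [xvpje,taqwh] -> 10 lines: tmyzp dwiyw xcprh cmd hsreu bdqk xvpje taqwh jvqjx wpxy
Hunk 4: at line 1 remove [xcprh,cmd,hsreu] add [lptb,hucr,ocbme] -> 10 lines: tmyzp dwiyw lptb hucr ocbme bdqk xvpje taqwh jvqjx wpxy
Hunk 5: at line 2 remove [hucr,ocbme,bdqk] add [dfdnr] -> 8 lines: tmyzp dwiyw lptb dfdnr xvpje taqwh jvqjx wpxy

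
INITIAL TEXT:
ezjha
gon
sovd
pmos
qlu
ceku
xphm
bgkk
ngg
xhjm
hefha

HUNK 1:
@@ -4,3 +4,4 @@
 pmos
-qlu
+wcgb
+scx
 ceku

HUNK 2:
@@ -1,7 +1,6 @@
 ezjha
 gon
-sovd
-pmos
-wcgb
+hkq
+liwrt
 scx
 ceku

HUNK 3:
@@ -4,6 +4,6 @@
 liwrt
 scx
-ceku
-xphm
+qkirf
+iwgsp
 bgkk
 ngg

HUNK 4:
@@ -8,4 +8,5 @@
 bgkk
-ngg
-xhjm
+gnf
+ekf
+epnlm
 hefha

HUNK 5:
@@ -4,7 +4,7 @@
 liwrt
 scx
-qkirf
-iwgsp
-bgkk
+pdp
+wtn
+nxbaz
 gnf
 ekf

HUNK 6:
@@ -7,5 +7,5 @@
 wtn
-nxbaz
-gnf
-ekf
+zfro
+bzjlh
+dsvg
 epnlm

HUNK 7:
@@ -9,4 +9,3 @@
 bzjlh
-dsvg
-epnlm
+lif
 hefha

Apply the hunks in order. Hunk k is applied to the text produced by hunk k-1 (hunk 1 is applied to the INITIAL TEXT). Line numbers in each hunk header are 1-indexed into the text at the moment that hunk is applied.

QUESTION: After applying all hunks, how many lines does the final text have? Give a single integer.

Hunk 1: at line 4 remove [qlu] add [wcgb,scx] -> 12 lines: ezjha gon sovd pmos wcgb scx ceku xphm bgkk ngg xhjm hefha
Hunk 2: at line 1 remove [sovd,pmos,wcgb] add [hkq,liwrt] -> 11 lines: ezjha gon hkq liwrt scx ceku xphm bgkk ngg xhjm hefha
Hunk 3: at line 4 remove [ceku,xphm] add [qkirf,iwgsp] -> 11 lines: ezjha gon hkq liwrt scx qkirf iwgsp bgkk ngg xhjm hefha
Hunk 4: at line 8 remove [ngg,xhjm] add [gnf,ekf,epnlm] -> 12 lines: ezjha gon hkq liwrt scx qkirf iwgsp bgkk gnf ekf epnlm hefha
Hunk 5: at line 4 remove [qkirf,iwgsp,bgkk] add [pdp,wtn,nxbaz] -> 12 lines: ezjha gon hkq liwrt scx pdp wtn nxbaz gnf ekf epnlm hefha
Hunk 6: at line 7 remove [nxbaz,gnf,ekf] add [zfro,bzjlh,dsvg] -> 12 lines: ezjha gon hkq liwrt scx pdp wtn zfro bzjlh dsvg epnlm hefha
Hunk 7: at line 9 remove [dsvg,epnlm] add [lif] -> 11 lines: ezjha gon hkq liwrt scx pdp wtn zfro bzjlh lif hefha
Final line count: 11

Answer: 11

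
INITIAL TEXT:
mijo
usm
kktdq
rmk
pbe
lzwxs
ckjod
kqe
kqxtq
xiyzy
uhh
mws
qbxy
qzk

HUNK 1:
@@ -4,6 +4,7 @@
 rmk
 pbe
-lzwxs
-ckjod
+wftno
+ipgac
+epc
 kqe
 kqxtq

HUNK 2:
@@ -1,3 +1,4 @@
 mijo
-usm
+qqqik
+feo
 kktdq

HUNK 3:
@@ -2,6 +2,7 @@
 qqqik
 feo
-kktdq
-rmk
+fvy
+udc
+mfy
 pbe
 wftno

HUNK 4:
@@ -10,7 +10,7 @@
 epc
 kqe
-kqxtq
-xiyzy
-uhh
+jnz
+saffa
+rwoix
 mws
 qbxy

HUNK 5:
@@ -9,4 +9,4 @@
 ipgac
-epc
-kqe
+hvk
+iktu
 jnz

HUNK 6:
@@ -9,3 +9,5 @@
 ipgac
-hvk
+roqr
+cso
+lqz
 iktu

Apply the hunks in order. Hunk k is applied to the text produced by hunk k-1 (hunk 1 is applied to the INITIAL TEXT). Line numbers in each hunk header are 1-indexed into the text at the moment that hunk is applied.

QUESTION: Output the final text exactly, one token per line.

Answer: mijo
qqqik
feo
fvy
udc
mfy
pbe
wftno
ipgac
roqr
cso
lqz
iktu
jnz
saffa
rwoix
mws
qbxy
qzk

Derivation:
Hunk 1: at line 4 remove [lzwxs,ckjod] add [wftno,ipgac,epc] -> 15 lines: mijo usm kktdq rmk pbe wftno ipgac epc kqe kqxtq xiyzy uhh mws qbxy qzk
Hunk 2: at line 1 remove [usm] add [qqqik,feo] -> 16 lines: mijo qqqik feo kktdq rmk pbe wftno ipgac epc kqe kqxtq xiyzy uhh mws qbxy qzk
Hunk 3: at line 2 remove [kktdq,rmk] add [fvy,udc,mfy] -> 17 lines: mijo qqqik feo fvy udc mfy pbe wftno ipgac epc kqe kqxtq xiyzy uhh mws qbxy qzk
Hunk 4: at line 10 remove [kqxtq,xiyzy,uhh] add [jnz,saffa,rwoix] -> 17 lines: mijo qqqik feo fvy udc mfy pbe wftno ipgac epc kqe jnz saffa rwoix mws qbxy qzk
Hunk 5: at line 9 remove [epc,kqe] add [hvk,iktu] -> 17 lines: mijo qqqik feo fvy udc mfy pbe wftno ipgac hvk iktu jnz saffa rwoix mws qbxy qzk
Hunk 6: at line 9 remove [hvk] add [roqr,cso,lqz] -> 19 lines: mijo qqqik feo fvy udc mfy pbe wftno ipgac roqr cso lqz iktu jnz saffa rwoix mws qbxy qzk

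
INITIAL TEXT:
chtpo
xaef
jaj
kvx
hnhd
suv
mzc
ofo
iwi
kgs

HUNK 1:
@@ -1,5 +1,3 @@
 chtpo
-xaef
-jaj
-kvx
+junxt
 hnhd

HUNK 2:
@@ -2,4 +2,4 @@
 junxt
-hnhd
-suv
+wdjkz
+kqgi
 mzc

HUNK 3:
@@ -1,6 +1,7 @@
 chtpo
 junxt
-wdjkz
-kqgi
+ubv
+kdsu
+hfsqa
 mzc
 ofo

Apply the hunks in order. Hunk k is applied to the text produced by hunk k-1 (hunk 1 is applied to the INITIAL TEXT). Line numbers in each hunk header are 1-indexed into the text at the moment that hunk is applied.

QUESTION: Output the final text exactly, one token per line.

Hunk 1: at line 1 remove [xaef,jaj,kvx] add [junxt] -> 8 lines: chtpo junxt hnhd suv mzc ofo iwi kgs
Hunk 2: at line 2 remove [hnhd,suv] add [wdjkz,kqgi] -> 8 lines: chtpo junxt wdjkz kqgi mzc ofo iwi kgs
Hunk 3: at line 1 remove [wdjkz,kqgi] add [ubv,kdsu,hfsqa] -> 9 lines: chtpo junxt ubv kdsu hfsqa mzc ofo iwi kgs

Answer: chtpo
junxt
ubv
kdsu
hfsqa
mzc
ofo
iwi
kgs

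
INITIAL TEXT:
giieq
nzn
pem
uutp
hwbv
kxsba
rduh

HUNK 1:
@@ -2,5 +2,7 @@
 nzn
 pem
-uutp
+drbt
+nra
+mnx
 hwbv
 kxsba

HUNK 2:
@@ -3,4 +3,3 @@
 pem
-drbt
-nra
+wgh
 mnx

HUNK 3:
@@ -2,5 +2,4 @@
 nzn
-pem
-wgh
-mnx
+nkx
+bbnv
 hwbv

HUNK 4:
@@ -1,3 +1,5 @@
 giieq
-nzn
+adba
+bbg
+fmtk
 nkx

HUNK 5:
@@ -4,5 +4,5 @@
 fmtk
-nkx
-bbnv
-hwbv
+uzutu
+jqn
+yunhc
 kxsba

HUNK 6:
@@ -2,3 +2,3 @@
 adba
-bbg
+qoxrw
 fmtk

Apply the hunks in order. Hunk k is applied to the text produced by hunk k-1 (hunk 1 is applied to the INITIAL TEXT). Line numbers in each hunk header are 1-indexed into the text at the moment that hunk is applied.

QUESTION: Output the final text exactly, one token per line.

Answer: giieq
adba
qoxrw
fmtk
uzutu
jqn
yunhc
kxsba
rduh

Derivation:
Hunk 1: at line 2 remove [uutp] add [drbt,nra,mnx] -> 9 lines: giieq nzn pem drbt nra mnx hwbv kxsba rduh
Hunk 2: at line 3 remove [drbt,nra] add [wgh] -> 8 lines: giieq nzn pem wgh mnx hwbv kxsba rduh
Hunk 3: at line 2 remove [pem,wgh,mnx] add [nkx,bbnv] -> 7 lines: giieq nzn nkx bbnv hwbv kxsba rduh
Hunk 4: at line 1 remove [nzn] add [adba,bbg,fmtk] -> 9 lines: giieq adba bbg fmtk nkx bbnv hwbv kxsba rduh
Hunk 5: at line 4 remove [nkx,bbnv,hwbv] add [uzutu,jqn,yunhc] -> 9 lines: giieq adba bbg fmtk uzutu jqn yunhc kxsba rduh
Hunk 6: at line 2 remove [bbg] add [qoxrw] -> 9 lines: giieq adba qoxrw fmtk uzutu jqn yunhc kxsba rduh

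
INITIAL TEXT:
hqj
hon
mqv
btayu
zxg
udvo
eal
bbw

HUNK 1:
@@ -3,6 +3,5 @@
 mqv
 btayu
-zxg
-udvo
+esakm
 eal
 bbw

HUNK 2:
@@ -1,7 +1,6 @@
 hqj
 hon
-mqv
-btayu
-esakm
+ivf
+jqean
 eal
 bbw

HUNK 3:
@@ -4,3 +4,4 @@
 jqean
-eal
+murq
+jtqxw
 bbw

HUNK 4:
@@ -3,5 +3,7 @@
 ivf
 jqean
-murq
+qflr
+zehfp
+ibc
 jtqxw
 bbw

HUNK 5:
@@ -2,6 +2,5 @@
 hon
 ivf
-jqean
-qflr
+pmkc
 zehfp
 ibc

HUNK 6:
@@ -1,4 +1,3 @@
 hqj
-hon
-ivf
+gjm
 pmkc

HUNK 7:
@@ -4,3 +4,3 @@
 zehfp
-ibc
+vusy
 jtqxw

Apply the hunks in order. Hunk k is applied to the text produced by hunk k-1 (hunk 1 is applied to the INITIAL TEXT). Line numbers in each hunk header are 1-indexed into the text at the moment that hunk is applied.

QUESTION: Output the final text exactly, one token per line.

Answer: hqj
gjm
pmkc
zehfp
vusy
jtqxw
bbw

Derivation:
Hunk 1: at line 3 remove [zxg,udvo] add [esakm] -> 7 lines: hqj hon mqv btayu esakm eal bbw
Hunk 2: at line 1 remove [mqv,btayu,esakm] add [ivf,jqean] -> 6 lines: hqj hon ivf jqean eal bbw
Hunk 3: at line 4 remove [eal] add [murq,jtqxw] -> 7 lines: hqj hon ivf jqean murq jtqxw bbw
Hunk 4: at line 3 remove [murq] add [qflr,zehfp,ibc] -> 9 lines: hqj hon ivf jqean qflr zehfp ibc jtqxw bbw
Hunk 5: at line 2 remove [jqean,qflr] add [pmkc] -> 8 lines: hqj hon ivf pmkc zehfp ibc jtqxw bbw
Hunk 6: at line 1 remove [hon,ivf] add [gjm] -> 7 lines: hqj gjm pmkc zehfp ibc jtqxw bbw
Hunk 7: at line 4 remove [ibc] add [vusy] -> 7 lines: hqj gjm pmkc zehfp vusy jtqxw bbw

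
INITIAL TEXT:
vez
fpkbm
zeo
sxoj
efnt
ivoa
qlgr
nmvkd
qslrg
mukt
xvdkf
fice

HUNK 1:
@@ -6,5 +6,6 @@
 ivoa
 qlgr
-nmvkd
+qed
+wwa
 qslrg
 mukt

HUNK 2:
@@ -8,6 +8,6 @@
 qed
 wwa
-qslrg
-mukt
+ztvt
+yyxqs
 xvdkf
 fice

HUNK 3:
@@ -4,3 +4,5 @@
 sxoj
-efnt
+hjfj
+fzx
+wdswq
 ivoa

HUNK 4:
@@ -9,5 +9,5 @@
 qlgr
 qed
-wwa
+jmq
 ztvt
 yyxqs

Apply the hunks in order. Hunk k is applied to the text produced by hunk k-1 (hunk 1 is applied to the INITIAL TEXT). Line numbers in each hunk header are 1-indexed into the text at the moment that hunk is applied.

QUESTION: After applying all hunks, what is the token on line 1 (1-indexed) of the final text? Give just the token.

Answer: vez

Derivation:
Hunk 1: at line 6 remove [nmvkd] add [qed,wwa] -> 13 lines: vez fpkbm zeo sxoj efnt ivoa qlgr qed wwa qslrg mukt xvdkf fice
Hunk 2: at line 8 remove [qslrg,mukt] add [ztvt,yyxqs] -> 13 lines: vez fpkbm zeo sxoj efnt ivoa qlgr qed wwa ztvt yyxqs xvdkf fice
Hunk 3: at line 4 remove [efnt] add [hjfj,fzx,wdswq] -> 15 lines: vez fpkbm zeo sxoj hjfj fzx wdswq ivoa qlgr qed wwa ztvt yyxqs xvdkf fice
Hunk 4: at line 9 remove [wwa] add [jmq] -> 15 lines: vez fpkbm zeo sxoj hjfj fzx wdswq ivoa qlgr qed jmq ztvt yyxqs xvdkf fice
Final line 1: vez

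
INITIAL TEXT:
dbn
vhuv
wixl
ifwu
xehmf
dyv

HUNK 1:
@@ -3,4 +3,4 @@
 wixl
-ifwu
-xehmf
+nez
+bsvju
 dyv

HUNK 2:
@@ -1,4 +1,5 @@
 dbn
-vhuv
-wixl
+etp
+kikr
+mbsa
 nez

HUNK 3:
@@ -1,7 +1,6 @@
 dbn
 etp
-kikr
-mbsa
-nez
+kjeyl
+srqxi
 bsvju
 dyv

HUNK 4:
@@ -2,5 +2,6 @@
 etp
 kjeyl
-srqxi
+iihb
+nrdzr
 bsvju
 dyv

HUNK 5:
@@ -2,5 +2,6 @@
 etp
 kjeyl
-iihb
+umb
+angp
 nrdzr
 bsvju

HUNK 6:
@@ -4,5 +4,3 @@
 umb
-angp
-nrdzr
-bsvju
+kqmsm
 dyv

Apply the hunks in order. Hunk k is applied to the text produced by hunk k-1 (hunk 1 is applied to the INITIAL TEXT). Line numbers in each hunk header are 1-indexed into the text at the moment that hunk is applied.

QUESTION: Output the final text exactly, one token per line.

Answer: dbn
etp
kjeyl
umb
kqmsm
dyv

Derivation:
Hunk 1: at line 3 remove [ifwu,xehmf] add [nez,bsvju] -> 6 lines: dbn vhuv wixl nez bsvju dyv
Hunk 2: at line 1 remove [vhuv,wixl] add [etp,kikr,mbsa] -> 7 lines: dbn etp kikr mbsa nez bsvju dyv
Hunk 3: at line 1 remove [kikr,mbsa,nez] add [kjeyl,srqxi] -> 6 lines: dbn etp kjeyl srqxi bsvju dyv
Hunk 4: at line 2 remove [srqxi] add [iihb,nrdzr] -> 7 lines: dbn etp kjeyl iihb nrdzr bsvju dyv
Hunk 5: at line 2 remove [iihb] add [umb,angp] -> 8 lines: dbn etp kjeyl umb angp nrdzr bsvju dyv
Hunk 6: at line 4 remove [angp,nrdzr,bsvju] add [kqmsm] -> 6 lines: dbn etp kjeyl umb kqmsm dyv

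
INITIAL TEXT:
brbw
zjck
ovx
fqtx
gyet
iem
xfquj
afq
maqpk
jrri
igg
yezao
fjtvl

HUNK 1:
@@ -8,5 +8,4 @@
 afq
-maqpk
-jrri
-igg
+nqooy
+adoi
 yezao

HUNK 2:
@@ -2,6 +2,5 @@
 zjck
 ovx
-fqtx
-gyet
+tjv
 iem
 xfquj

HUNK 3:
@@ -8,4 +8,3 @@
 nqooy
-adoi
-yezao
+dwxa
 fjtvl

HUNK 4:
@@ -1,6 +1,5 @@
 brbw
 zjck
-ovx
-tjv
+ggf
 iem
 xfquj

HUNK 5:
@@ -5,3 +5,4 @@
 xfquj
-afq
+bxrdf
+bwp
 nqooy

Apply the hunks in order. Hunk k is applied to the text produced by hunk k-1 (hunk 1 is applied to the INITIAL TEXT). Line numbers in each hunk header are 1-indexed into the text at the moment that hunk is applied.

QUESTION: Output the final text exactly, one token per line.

Hunk 1: at line 8 remove [maqpk,jrri,igg] add [nqooy,adoi] -> 12 lines: brbw zjck ovx fqtx gyet iem xfquj afq nqooy adoi yezao fjtvl
Hunk 2: at line 2 remove [fqtx,gyet] add [tjv] -> 11 lines: brbw zjck ovx tjv iem xfquj afq nqooy adoi yezao fjtvl
Hunk 3: at line 8 remove [adoi,yezao] add [dwxa] -> 10 lines: brbw zjck ovx tjv iem xfquj afq nqooy dwxa fjtvl
Hunk 4: at line 1 remove [ovx,tjv] add [ggf] -> 9 lines: brbw zjck ggf iem xfquj afq nqooy dwxa fjtvl
Hunk 5: at line 5 remove [afq] add [bxrdf,bwp] -> 10 lines: brbw zjck ggf iem xfquj bxrdf bwp nqooy dwxa fjtvl

Answer: brbw
zjck
ggf
iem
xfquj
bxrdf
bwp
nqooy
dwxa
fjtvl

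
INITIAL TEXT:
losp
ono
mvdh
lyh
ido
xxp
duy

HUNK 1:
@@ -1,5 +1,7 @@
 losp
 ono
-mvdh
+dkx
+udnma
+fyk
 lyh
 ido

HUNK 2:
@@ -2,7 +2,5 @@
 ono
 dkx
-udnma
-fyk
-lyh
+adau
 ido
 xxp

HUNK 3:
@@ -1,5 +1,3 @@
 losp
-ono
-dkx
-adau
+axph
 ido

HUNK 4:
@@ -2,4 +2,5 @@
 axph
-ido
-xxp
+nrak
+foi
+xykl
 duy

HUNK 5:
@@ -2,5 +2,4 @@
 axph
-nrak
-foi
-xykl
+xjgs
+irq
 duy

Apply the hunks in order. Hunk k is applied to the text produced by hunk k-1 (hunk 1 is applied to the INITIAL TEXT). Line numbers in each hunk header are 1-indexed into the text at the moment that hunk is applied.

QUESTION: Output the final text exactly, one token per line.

Answer: losp
axph
xjgs
irq
duy

Derivation:
Hunk 1: at line 1 remove [mvdh] add [dkx,udnma,fyk] -> 9 lines: losp ono dkx udnma fyk lyh ido xxp duy
Hunk 2: at line 2 remove [udnma,fyk,lyh] add [adau] -> 7 lines: losp ono dkx adau ido xxp duy
Hunk 3: at line 1 remove [ono,dkx,adau] add [axph] -> 5 lines: losp axph ido xxp duy
Hunk 4: at line 2 remove [ido,xxp] add [nrak,foi,xykl] -> 6 lines: losp axph nrak foi xykl duy
Hunk 5: at line 2 remove [nrak,foi,xykl] add [xjgs,irq] -> 5 lines: losp axph xjgs irq duy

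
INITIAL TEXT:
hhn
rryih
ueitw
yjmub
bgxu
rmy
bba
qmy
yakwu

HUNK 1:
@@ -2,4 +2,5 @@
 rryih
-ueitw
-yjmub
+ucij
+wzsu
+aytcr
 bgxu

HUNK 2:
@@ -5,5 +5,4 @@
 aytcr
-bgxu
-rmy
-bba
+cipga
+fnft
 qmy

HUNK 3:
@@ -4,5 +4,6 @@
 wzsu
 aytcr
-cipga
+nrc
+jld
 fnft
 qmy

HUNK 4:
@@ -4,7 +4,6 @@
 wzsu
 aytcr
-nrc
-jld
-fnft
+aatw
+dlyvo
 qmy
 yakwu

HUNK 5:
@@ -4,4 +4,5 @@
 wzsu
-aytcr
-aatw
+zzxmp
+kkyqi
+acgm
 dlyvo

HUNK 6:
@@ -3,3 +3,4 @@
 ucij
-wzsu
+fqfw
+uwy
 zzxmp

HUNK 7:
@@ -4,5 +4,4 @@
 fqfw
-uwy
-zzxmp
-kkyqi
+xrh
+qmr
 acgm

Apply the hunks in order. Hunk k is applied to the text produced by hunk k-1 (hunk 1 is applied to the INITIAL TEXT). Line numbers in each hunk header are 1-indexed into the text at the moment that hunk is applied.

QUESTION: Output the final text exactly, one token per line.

Answer: hhn
rryih
ucij
fqfw
xrh
qmr
acgm
dlyvo
qmy
yakwu

Derivation:
Hunk 1: at line 2 remove [ueitw,yjmub] add [ucij,wzsu,aytcr] -> 10 lines: hhn rryih ucij wzsu aytcr bgxu rmy bba qmy yakwu
Hunk 2: at line 5 remove [bgxu,rmy,bba] add [cipga,fnft] -> 9 lines: hhn rryih ucij wzsu aytcr cipga fnft qmy yakwu
Hunk 3: at line 4 remove [cipga] add [nrc,jld] -> 10 lines: hhn rryih ucij wzsu aytcr nrc jld fnft qmy yakwu
Hunk 4: at line 4 remove [nrc,jld,fnft] add [aatw,dlyvo] -> 9 lines: hhn rryih ucij wzsu aytcr aatw dlyvo qmy yakwu
Hunk 5: at line 4 remove [aytcr,aatw] add [zzxmp,kkyqi,acgm] -> 10 lines: hhn rryih ucij wzsu zzxmp kkyqi acgm dlyvo qmy yakwu
Hunk 6: at line 3 remove [wzsu] add [fqfw,uwy] -> 11 lines: hhn rryih ucij fqfw uwy zzxmp kkyqi acgm dlyvo qmy yakwu
Hunk 7: at line 4 remove [uwy,zzxmp,kkyqi] add [xrh,qmr] -> 10 lines: hhn rryih ucij fqfw xrh qmr acgm dlyvo qmy yakwu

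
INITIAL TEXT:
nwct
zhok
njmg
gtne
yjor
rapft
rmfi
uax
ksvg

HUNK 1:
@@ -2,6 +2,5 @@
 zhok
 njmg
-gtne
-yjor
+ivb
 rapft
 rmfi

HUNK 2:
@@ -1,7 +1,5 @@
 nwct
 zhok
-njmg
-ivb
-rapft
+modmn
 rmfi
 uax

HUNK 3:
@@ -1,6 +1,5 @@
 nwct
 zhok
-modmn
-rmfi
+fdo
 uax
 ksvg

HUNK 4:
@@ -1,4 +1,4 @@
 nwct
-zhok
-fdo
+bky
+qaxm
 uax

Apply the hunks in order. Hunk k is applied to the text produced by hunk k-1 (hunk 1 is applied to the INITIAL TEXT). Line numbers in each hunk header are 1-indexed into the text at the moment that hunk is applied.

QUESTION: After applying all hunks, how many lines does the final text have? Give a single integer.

Answer: 5

Derivation:
Hunk 1: at line 2 remove [gtne,yjor] add [ivb] -> 8 lines: nwct zhok njmg ivb rapft rmfi uax ksvg
Hunk 2: at line 1 remove [njmg,ivb,rapft] add [modmn] -> 6 lines: nwct zhok modmn rmfi uax ksvg
Hunk 3: at line 1 remove [modmn,rmfi] add [fdo] -> 5 lines: nwct zhok fdo uax ksvg
Hunk 4: at line 1 remove [zhok,fdo] add [bky,qaxm] -> 5 lines: nwct bky qaxm uax ksvg
Final line count: 5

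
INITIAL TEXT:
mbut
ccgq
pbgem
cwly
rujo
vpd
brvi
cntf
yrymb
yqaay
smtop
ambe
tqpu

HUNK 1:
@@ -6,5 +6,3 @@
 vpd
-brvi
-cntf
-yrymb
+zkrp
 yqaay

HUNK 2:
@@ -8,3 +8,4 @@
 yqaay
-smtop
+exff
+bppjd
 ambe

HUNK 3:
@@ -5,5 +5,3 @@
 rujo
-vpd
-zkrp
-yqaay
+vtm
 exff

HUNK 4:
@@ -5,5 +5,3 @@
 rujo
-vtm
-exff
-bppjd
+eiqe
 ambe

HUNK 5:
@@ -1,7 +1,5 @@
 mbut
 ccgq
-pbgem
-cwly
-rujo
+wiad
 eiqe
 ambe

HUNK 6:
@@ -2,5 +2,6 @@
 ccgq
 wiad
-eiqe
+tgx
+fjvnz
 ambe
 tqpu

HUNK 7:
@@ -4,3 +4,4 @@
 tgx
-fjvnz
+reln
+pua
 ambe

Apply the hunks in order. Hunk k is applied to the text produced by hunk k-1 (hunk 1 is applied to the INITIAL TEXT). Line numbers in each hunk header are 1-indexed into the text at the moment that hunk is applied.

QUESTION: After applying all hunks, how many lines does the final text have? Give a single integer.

Answer: 8

Derivation:
Hunk 1: at line 6 remove [brvi,cntf,yrymb] add [zkrp] -> 11 lines: mbut ccgq pbgem cwly rujo vpd zkrp yqaay smtop ambe tqpu
Hunk 2: at line 8 remove [smtop] add [exff,bppjd] -> 12 lines: mbut ccgq pbgem cwly rujo vpd zkrp yqaay exff bppjd ambe tqpu
Hunk 3: at line 5 remove [vpd,zkrp,yqaay] add [vtm] -> 10 lines: mbut ccgq pbgem cwly rujo vtm exff bppjd ambe tqpu
Hunk 4: at line 5 remove [vtm,exff,bppjd] add [eiqe] -> 8 lines: mbut ccgq pbgem cwly rujo eiqe ambe tqpu
Hunk 5: at line 1 remove [pbgem,cwly,rujo] add [wiad] -> 6 lines: mbut ccgq wiad eiqe ambe tqpu
Hunk 6: at line 2 remove [eiqe] add [tgx,fjvnz] -> 7 lines: mbut ccgq wiad tgx fjvnz ambe tqpu
Hunk 7: at line 4 remove [fjvnz] add [reln,pua] -> 8 lines: mbut ccgq wiad tgx reln pua ambe tqpu
Final line count: 8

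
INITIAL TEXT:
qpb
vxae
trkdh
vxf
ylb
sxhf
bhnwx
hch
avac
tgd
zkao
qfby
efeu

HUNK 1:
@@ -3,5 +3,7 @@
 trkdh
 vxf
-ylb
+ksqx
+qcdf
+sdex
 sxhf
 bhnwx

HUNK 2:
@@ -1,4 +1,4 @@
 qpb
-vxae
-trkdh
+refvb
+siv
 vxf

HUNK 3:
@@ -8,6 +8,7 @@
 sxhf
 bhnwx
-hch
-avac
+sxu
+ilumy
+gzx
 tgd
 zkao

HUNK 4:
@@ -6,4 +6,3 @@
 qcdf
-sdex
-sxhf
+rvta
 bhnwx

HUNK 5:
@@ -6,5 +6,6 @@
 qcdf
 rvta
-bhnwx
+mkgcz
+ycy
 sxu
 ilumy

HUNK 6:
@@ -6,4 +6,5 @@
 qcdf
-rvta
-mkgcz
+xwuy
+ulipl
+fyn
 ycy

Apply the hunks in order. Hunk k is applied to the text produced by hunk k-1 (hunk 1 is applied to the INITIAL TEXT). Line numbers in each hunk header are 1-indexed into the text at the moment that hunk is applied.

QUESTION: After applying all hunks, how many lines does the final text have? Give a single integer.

Hunk 1: at line 3 remove [ylb] add [ksqx,qcdf,sdex] -> 15 lines: qpb vxae trkdh vxf ksqx qcdf sdex sxhf bhnwx hch avac tgd zkao qfby efeu
Hunk 2: at line 1 remove [vxae,trkdh] add [refvb,siv] -> 15 lines: qpb refvb siv vxf ksqx qcdf sdex sxhf bhnwx hch avac tgd zkao qfby efeu
Hunk 3: at line 8 remove [hch,avac] add [sxu,ilumy,gzx] -> 16 lines: qpb refvb siv vxf ksqx qcdf sdex sxhf bhnwx sxu ilumy gzx tgd zkao qfby efeu
Hunk 4: at line 6 remove [sdex,sxhf] add [rvta] -> 15 lines: qpb refvb siv vxf ksqx qcdf rvta bhnwx sxu ilumy gzx tgd zkao qfby efeu
Hunk 5: at line 6 remove [bhnwx] add [mkgcz,ycy] -> 16 lines: qpb refvb siv vxf ksqx qcdf rvta mkgcz ycy sxu ilumy gzx tgd zkao qfby efeu
Hunk 6: at line 6 remove [rvta,mkgcz] add [xwuy,ulipl,fyn] -> 17 lines: qpb refvb siv vxf ksqx qcdf xwuy ulipl fyn ycy sxu ilumy gzx tgd zkao qfby efeu
Final line count: 17

Answer: 17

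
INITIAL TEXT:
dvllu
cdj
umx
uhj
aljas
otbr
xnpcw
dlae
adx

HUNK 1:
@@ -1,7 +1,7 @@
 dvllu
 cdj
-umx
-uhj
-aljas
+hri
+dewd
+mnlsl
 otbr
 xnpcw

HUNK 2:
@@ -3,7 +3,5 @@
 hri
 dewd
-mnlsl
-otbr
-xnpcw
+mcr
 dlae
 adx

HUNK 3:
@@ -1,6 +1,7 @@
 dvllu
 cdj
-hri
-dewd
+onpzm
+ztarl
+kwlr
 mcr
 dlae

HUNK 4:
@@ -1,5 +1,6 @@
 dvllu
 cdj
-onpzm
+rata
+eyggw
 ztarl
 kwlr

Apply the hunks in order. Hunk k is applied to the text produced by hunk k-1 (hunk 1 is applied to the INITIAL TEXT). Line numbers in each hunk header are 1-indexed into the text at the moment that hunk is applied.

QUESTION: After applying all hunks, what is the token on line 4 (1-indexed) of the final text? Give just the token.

Answer: eyggw

Derivation:
Hunk 1: at line 1 remove [umx,uhj,aljas] add [hri,dewd,mnlsl] -> 9 lines: dvllu cdj hri dewd mnlsl otbr xnpcw dlae adx
Hunk 2: at line 3 remove [mnlsl,otbr,xnpcw] add [mcr] -> 7 lines: dvllu cdj hri dewd mcr dlae adx
Hunk 3: at line 1 remove [hri,dewd] add [onpzm,ztarl,kwlr] -> 8 lines: dvllu cdj onpzm ztarl kwlr mcr dlae adx
Hunk 4: at line 1 remove [onpzm] add [rata,eyggw] -> 9 lines: dvllu cdj rata eyggw ztarl kwlr mcr dlae adx
Final line 4: eyggw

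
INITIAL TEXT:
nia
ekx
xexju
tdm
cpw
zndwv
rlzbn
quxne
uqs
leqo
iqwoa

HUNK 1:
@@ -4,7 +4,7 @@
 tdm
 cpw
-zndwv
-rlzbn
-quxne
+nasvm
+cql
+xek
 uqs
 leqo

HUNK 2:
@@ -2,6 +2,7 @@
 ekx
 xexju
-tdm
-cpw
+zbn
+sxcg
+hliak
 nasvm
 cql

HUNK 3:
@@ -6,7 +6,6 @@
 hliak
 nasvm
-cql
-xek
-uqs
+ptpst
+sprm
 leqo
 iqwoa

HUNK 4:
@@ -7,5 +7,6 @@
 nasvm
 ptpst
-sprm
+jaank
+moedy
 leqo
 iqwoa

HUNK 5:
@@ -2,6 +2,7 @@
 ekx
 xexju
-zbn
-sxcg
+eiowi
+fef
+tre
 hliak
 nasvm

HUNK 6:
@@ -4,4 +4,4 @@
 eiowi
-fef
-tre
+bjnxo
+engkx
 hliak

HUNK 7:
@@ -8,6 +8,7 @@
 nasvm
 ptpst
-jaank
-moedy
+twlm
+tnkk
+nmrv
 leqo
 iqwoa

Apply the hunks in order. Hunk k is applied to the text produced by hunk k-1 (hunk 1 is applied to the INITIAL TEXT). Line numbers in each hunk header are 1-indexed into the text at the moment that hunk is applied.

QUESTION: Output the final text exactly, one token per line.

Hunk 1: at line 4 remove [zndwv,rlzbn,quxne] add [nasvm,cql,xek] -> 11 lines: nia ekx xexju tdm cpw nasvm cql xek uqs leqo iqwoa
Hunk 2: at line 2 remove [tdm,cpw] add [zbn,sxcg,hliak] -> 12 lines: nia ekx xexju zbn sxcg hliak nasvm cql xek uqs leqo iqwoa
Hunk 3: at line 6 remove [cql,xek,uqs] add [ptpst,sprm] -> 11 lines: nia ekx xexju zbn sxcg hliak nasvm ptpst sprm leqo iqwoa
Hunk 4: at line 7 remove [sprm] add [jaank,moedy] -> 12 lines: nia ekx xexju zbn sxcg hliak nasvm ptpst jaank moedy leqo iqwoa
Hunk 5: at line 2 remove [zbn,sxcg] add [eiowi,fef,tre] -> 13 lines: nia ekx xexju eiowi fef tre hliak nasvm ptpst jaank moedy leqo iqwoa
Hunk 6: at line 4 remove [fef,tre] add [bjnxo,engkx] -> 13 lines: nia ekx xexju eiowi bjnxo engkx hliak nasvm ptpst jaank moedy leqo iqwoa
Hunk 7: at line 8 remove [jaank,moedy] add [twlm,tnkk,nmrv] -> 14 lines: nia ekx xexju eiowi bjnxo engkx hliak nasvm ptpst twlm tnkk nmrv leqo iqwoa

Answer: nia
ekx
xexju
eiowi
bjnxo
engkx
hliak
nasvm
ptpst
twlm
tnkk
nmrv
leqo
iqwoa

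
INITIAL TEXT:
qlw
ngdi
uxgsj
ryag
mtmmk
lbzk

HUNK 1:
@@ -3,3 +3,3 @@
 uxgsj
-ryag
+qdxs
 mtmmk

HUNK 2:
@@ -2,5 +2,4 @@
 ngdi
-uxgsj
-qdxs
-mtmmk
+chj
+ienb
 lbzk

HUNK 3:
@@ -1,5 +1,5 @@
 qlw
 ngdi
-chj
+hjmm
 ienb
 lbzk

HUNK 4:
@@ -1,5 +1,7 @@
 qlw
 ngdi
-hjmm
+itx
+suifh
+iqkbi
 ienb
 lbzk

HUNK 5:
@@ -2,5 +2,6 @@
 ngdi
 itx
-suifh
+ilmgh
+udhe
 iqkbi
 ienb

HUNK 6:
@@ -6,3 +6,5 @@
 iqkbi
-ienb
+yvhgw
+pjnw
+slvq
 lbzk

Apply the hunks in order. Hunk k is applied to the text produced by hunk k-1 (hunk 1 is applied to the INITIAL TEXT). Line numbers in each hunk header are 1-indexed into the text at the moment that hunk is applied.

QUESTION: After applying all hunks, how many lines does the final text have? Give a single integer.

Answer: 10

Derivation:
Hunk 1: at line 3 remove [ryag] add [qdxs] -> 6 lines: qlw ngdi uxgsj qdxs mtmmk lbzk
Hunk 2: at line 2 remove [uxgsj,qdxs,mtmmk] add [chj,ienb] -> 5 lines: qlw ngdi chj ienb lbzk
Hunk 3: at line 1 remove [chj] add [hjmm] -> 5 lines: qlw ngdi hjmm ienb lbzk
Hunk 4: at line 1 remove [hjmm] add [itx,suifh,iqkbi] -> 7 lines: qlw ngdi itx suifh iqkbi ienb lbzk
Hunk 5: at line 2 remove [suifh] add [ilmgh,udhe] -> 8 lines: qlw ngdi itx ilmgh udhe iqkbi ienb lbzk
Hunk 6: at line 6 remove [ienb] add [yvhgw,pjnw,slvq] -> 10 lines: qlw ngdi itx ilmgh udhe iqkbi yvhgw pjnw slvq lbzk
Final line count: 10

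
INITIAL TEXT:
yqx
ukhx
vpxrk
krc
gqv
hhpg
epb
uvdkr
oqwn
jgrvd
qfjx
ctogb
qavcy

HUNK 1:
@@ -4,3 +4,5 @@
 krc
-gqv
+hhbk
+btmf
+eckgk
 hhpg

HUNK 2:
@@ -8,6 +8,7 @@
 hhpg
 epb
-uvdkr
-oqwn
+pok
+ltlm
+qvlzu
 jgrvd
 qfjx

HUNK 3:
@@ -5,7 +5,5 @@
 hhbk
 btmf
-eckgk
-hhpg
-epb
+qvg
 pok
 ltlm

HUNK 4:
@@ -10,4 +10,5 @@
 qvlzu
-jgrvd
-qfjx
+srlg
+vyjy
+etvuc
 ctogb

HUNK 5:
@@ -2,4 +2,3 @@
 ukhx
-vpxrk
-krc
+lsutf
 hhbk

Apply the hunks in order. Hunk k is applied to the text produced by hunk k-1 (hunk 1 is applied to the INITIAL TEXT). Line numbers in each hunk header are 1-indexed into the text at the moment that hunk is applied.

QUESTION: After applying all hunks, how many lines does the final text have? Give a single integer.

Hunk 1: at line 4 remove [gqv] add [hhbk,btmf,eckgk] -> 15 lines: yqx ukhx vpxrk krc hhbk btmf eckgk hhpg epb uvdkr oqwn jgrvd qfjx ctogb qavcy
Hunk 2: at line 8 remove [uvdkr,oqwn] add [pok,ltlm,qvlzu] -> 16 lines: yqx ukhx vpxrk krc hhbk btmf eckgk hhpg epb pok ltlm qvlzu jgrvd qfjx ctogb qavcy
Hunk 3: at line 5 remove [eckgk,hhpg,epb] add [qvg] -> 14 lines: yqx ukhx vpxrk krc hhbk btmf qvg pok ltlm qvlzu jgrvd qfjx ctogb qavcy
Hunk 4: at line 10 remove [jgrvd,qfjx] add [srlg,vyjy,etvuc] -> 15 lines: yqx ukhx vpxrk krc hhbk btmf qvg pok ltlm qvlzu srlg vyjy etvuc ctogb qavcy
Hunk 5: at line 2 remove [vpxrk,krc] add [lsutf] -> 14 lines: yqx ukhx lsutf hhbk btmf qvg pok ltlm qvlzu srlg vyjy etvuc ctogb qavcy
Final line count: 14

Answer: 14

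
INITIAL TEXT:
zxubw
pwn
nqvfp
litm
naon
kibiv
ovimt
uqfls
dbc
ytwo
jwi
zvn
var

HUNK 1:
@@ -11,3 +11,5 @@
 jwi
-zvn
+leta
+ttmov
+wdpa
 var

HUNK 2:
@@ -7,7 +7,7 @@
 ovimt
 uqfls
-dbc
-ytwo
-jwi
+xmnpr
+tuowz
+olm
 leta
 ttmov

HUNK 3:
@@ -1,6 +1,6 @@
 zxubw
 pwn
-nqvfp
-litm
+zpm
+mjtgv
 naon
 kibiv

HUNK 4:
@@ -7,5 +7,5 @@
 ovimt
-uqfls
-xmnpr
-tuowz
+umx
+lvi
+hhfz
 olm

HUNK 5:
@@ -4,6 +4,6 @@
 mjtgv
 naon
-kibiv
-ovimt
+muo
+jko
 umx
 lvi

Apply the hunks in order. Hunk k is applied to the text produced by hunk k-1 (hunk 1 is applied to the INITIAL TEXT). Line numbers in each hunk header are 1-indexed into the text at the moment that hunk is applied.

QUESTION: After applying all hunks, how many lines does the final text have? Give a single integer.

Answer: 15

Derivation:
Hunk 1: at line 11 remove [zvn] add [leta,ttmov,wdpa] -> 15 lines: zxubw pwn nqvfp litm naon kibiv ovimt uqfls dbc ytwo jwi leta ttmov wdpa var
Hunk 2: at line 7 remove [dbc,ytwo,jwi] add [xmnpr,tuowz,olm] -> 15 lines: zxubw pwn nqvfp litm naon kibiv ovimt uqfls xmnpr tuowz olm leta ttmov wdpa var
Hunk 3: at line 1 remove [nqvfp,litm] add [zpm,mjtgv] -> 15 lines: zxubw pwn zpm mjtgv naon kibiv ovimt uqfls xmnpr tuowz olm leta ttmov wdpa var
Hunk 4: at line 7 remove [uqfls,xmnpr,tuowz] add [umx,lvi,hhfz] -> 15 lines: zxubw pwn zpm mjtgv naon kibiv ovimt umx lvi hhfz olm leta ttmov wdpa var
Hunk 5: at line 4 remove [kibiv,ovimt] add [muo,jko] -> 15 lines: zxubw pwn zpm mjtgv naon muo jko umx lvi hhfz olm leta ttmov wdpa var
Final line count: 15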